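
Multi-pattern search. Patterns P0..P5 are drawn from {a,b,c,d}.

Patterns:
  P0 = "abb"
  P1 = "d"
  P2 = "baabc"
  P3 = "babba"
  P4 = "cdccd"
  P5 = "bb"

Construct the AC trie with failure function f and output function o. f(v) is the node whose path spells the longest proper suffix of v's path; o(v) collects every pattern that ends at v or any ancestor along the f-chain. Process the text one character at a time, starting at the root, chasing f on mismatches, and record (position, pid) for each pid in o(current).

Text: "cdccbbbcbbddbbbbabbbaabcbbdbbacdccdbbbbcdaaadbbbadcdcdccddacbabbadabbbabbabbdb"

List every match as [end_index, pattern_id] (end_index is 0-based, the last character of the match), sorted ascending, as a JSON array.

Build:
Trie nodes:
  0='ε' goto a→1 b→5 c→13 d→4
  1='a' goto b→2
  2='ab' goto b→3
  3='abb' goto ·  ←P0
  4='d' goto ·  ←P1
  5='b' goto a→6 b→18
  6='ba' goto a→7 b→10
  7='baa' goto b→8
  8='baab' goto c→9
  9='baabc' goto ·  ←P2
  10='bab' goto b→11
  11='babb' goto a→12
  12='babba' goto ·  ←P3
  13='c' goto d→14
  14='cd' goto c→15
  15='cdc' goto c→16
  16='cdcc' goto d→17
  17='cdccd' goto ·  ←P4
  18='bb' goto ·  ←P5

Failure links (BFS by depth):
  n1('a'): parent n0 fail=0; on 'a' 0 → fail=0;  out ∅∪∅=∅
  n4('d'): parent n0 fail=0; on 'd' 0 → fail=0;  out {1}∪∅={1}
  n5('b'): parent n0 fail=0; on 'b' 0 → fail=0;  out ∅∪∅=∅
  n13('c'): parent n0 fail=0; on 'c' 0 → fail=0;  out ∅∪∅=∅
  n2('ab'): parent n1 fail=0; on 'b' 0 → fail=5;  out ∅∪∅=∅
  n6('ba'): parent n5 fail=0; on 'a' 0 → fail=1;  out ∅∪∅=∅
  n14('cd'): parent n13 fail=0; on 'd' 0 → fail=4;  out ∅∪{1}={1}
  n18('bb'): parent n5 fail=0; on 'b' 0 → fail=5;  out {5}∪∅={5}
  n3('abb'): parent n2 fail=5; on 'b' 5 → fail=18;  out {0}∪{5}={0,5}
  n7('baa'): parent n6 fail=1; on 'a' 1→0 → fail=1;  out ∅∪∅=∅
  n10('bab'): parent n6 fail=1; on 'b' 1 → fail=2;  out ∅∪∅=∅
  n15('cdc'): parent n14 fail=4; on 'c' 4→0 → fail=13;  out ∅∪∅=∅
  n8('baab'): parent n7 fail=1; on 'b' 1 → fail=2;  out ∅∪∅=∅
  n11('babb'): parent n10 fail=2; on 'b' 2 → fail=3;  out ∅∪{0,5}={0,5}
  n16('cdcc'): parent n15 fail=13; on 'c' 13→0 → fail=13;  out ∅∪∅=∅
  n9('baabc'): parent n8 fail=2; on 'c' 2→5→0 → fail=13;  out {2}∪∅={2}
  n12('babba'): parent n11 fail=3; on 'a' 3→18→5 → fail=6;  out {3}∪∅={3}
  n17('cdccd'): parent n16 fail=13; on 'd' 13 → fail=14;  out {4}∪{1}={1,4}

Run:
i=0 'c': node 0→13
i=1 'd': node 13→14  ** P1@[1:1]
i=2 'c': node 14→15
i=3 'c': node 15→16
i=4 'b': node 16→5 (fail-walked)
i=5 'b': node 5→18  ** P5@[4:5]
i=6 'b': node 18→18 (fail-walked)  ** P5@[5:6]
i=7 'c': node 18→13 (fail-walked)
i=8 'b': node 13→5 (fail-walked)
i=9 'b': node 5→18  ** P5@[8:9]
i=10 'd': node 18→4 (fail-walked)  ** P1@[10:10]
i=11 'd': node 4→4 (fail-walked)  ** P1@[11:11]
i=12 'b': node 4→5 (fail-walked)
i=13 'b': node 5→18  ** P5@[12:13]
i=14 'b': node 18→18 (fail-walked)  ** P5@[13:14]
i=15 'b': node 18→18 (fail-walked)  ** P5@[14:15]
i=16 'a': node 18→6 (fail-walked)
i=17 'b': node 6→10
i=18 'b': node 10→11  ** P0@[16:18],P5@[17:18]
i=19 'b': node 11→18 (fail-walked)  ** P5@[18:19]
i=20 'a': node 18→6 (fail-walked)
i=21 'a': node 6→7
i=22 'b': node 7→8
i=23 'c': node 8→9  ** P2@[19:23]
i=24 'b': node 9→5 (fail-walked)
i=25 'b': node 5→18  ** P5@[24:25]
i=26 'd': node 18→4 (fail-walked)  ** P1@[26:26]
i=27 'b': node 4→5 (fail-walked)
i=28 'b': node 5→18  ** P5@[27:28]
i=29 'a': node 18→6 (fail-walked)
i=30 'c': node 6→13 (fail-walked)
i=31 'd': node 13→14  ** P1@[31:31]
i=32 'c': node 14→15
i=33 'c': node 15→16
i=34 'd': node 16→17  ** P1@[34:34],P4@[30:34]
i=35 'b': node 17→5 (fail-walked)
i=36 'b': node 5→18  ** P5@[35:36]
i=37 'b': node 18→18 (fail-walked)  ** P5@[36:37]
i=38 'b': node 18→18 (fail-walked)  ** P5@[37:38]
i=39 'c': node 18→13 (fail-walked)
i=40 'd': node 13→14  ** P1@[40:40]
i=41 'a': node 14→1 (fail-walked)
i=42 'a': node 1→1 (fail-walked)
i=43 'a': node 1→1 (fail-walked)
i=44 'd': node 1→4 (fail-walked)  ** P1@[44:44]
i=45 'b': node 4→5 (fail-walked)
i=46 'b': node 5→18  ** P5@[45:46]
i=47 'b': node 18→18 (fail-walked)  ** P5@[46:47]
i=48 'a': node 18→6 (fail-walked)
i=49 'd': node 6→4 (fail-walked)  ** P1@[49:49]
i=50 'c': node 4→13 (fail-walked)
i=51 'd': node 13→14  ** P1@[51:51]
i=52 'c': node 14→15
i=53 'd': node 15→14 (fail-walked)  ** P1@[53:53]
i=54 'c': node 14→15
i=55 'c': node 15→16
i=56 'd': node 16→17  ** P1@[56:56],P4@[52:56]
i=57 'd': node 17→4 (fail-walked)  ** P1@[57:57]
i=58 'a': node 4→1 (fail-walked)
i=59 'c': node 1→13 (fail-walked)
i=60 'b': node 13→5 (fail-walked)
i=61 'a': node 5→6
i=62 'b': node 6→10
i=63 'b': node 10→11  ** P0@[61:63],P5@[62:63]
i=64 'a': node 11→12  ** P3@[60:64]
i=65 'd': node 12→4 (fail-walked)  ** P1@[65:65]
i=66 'a': node 4→1 (fail-walked)
i=67 'b': node 1→2
i=68 'b': node 2→3  ** P0@[66:68],P5@[67:68]
i=69 'b': node 3→18 (fail-walked)  ** P5@[68:69]
i=70 'a': node 18→6 (fail-walked)
i=71 'b': node 6→10
i=72 'b': node 10→11  ** P0@[70:72],P5@[71:72]
i=73 'a': node 11→12  ** P3@[69:73]
i=74 'b': node 12→10 (fail-walked)
i=75 'b': node 10→11  ** P0@[73:75],P5@[74:75]
i=76 'd': node 11→4 (fail-walked)  ** P1@[76:76]
i=77 'b': node 4→5 (fail-walked)

All matches (sorted): [[1,1],[5,5],[6,5],[9,5],[10,1],[11,1],[13,5],[14,5],[15,5],[18,0],[18,5],[19,5],[23,2],[25,5],[26,1],[28,5],[31,1],[34,1],[34,4],[36,5],[37,5],[38,5],[40,1],[44,1],[46,5],[47,5],[49,1],[51,1],[53,1],[56,1],[56,4],[57,1],[63,0],[63,5],[64,3],[65,1],[68,0],[68,5],[69,5],[72,0],[72,5],[73,3],[75,0],[75,5],[76,1]]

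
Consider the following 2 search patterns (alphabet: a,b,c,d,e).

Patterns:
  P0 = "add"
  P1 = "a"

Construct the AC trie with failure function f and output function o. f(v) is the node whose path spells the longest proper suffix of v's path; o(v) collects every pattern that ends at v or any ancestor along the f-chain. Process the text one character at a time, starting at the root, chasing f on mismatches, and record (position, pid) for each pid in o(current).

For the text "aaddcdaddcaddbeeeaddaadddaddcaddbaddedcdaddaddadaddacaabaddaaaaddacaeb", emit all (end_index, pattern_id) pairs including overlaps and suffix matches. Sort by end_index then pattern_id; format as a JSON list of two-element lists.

Construct AC machine:
Trie nodes:
  n0 'ε': a→1
  n1 'a': d→2  ←P1
  n2 'ad': d→3
  n3 'add': ·  ←P0

Failure links (BFS by depth):
  fail(1) 'a': from fail(0)=0 chase 'a': 0 ⇒ 0;  out={1}∪out(0)={1}
  fail(2) 'ad': from fail(1)=0 chase 'd': 0 ⇒ 0;  out=∅∪out(0)=∅
  fail(3) 'add': from fail(2)=0 chase 'd': 0 ⇒ 0;  out={0}∪out(0)={0}

Scan:
i=0 'a': node 0→1  emit P1@[0:0]
i=1 'a': node 1→1 ·f  emit P1@[1:1]
i=2 'd': node 1→2
i=3 'd': node 2→3  emit P0@[1:3]
i=4 'c': node 3→0 ·f
i=5 'd': node 0→0
i=6 'a': node 0→1  emit P1@[6:6]
i=7 'd': node 1→2
i=8 'd': node 2→3  emit P0@[6:8]
i=9 'c': node 3→0 ·f
i=10 'a': node 0→1  emit P1@[10:10]
i=11 'd': node 1→2
i=12 'd': node 2→3  emit P0@[10:12]
i=13 'b': node 3→0 ·f
i=14 'e': node 0→0
i=15 'e': node 0→0
i=16 'e': node 0→0
i=17 'a': node 0→1  emit P1@[17:17]
i=18 'd': node 1→2
i=19 'd': node 2→3  emit P0@[17:19]
i=20 'a': node 3→1 ·f  emit P1@[20:20]
i=21 'a': node 1→1 ·f  emit P1@[21:21]
i=22 'd': node 1→2
i=23 'd': node 2→3  emit P0@[21:23]
i=24 'd': node 3→0 ·f
i=25 'a': node 0→1  emit P1@[25:25]
i=26 'd': node 1→2
i=27 'd': node 2→3  emit P0@[25:27]
i=28 'c': node 3→0 ·f
i=29 'a': node 0→1  emit P1@[29:29]
i=30 'd': node 1→2
i=31 'd': node 2→3  emit P0@[29:31]
i=32 'b': node 3→0 ·f
i=33 'a': node 0→1  emit P1@[33:33]
i=34 'd': node 1→2
i=35 'd': node 2→3  emit P0@[33:35]
i=36 'e': node 3→0 ·f
i=37 'd': node 0→0
i=38 'c': node 0→0
i=39 'd': node 0→0
i=40 'a': node 0→1  emit P1@[40:40]
i=41 'd': node 1→2
i=42 'd': node 2→3  emit P0@[40:42]
i=43 'a': node 3→1 ·f  emit P1@[43:43]
i=44 'd': node 1→2
i=45 'd': node 2→3  emit P0@[43:45]
i=46 'a': node 3→1 ·f  emit P1@[46:46]
i=47 'd': node 1→2
i=48 'a': node 2→1 ·f  emit P1@[48:48]
i=49 'd': node 1→2
i=50 'd': node 2→3  emit P0@[48:50]
i=51 'a': node 3→1 ·f  emit P1@[51:51]
i=52 'c': node 1→0 ·f
i=53 'a': node 0→1  emit P1@[53:53]
i=54 'a': node 1→1 ·f  emit P1@[54:54]
i=55 'b': node 1→0 ·f
i=56 'a': node 0→1  emit P1@[56:56]
i=57 'd': node 1→2
i=58 'd': node 2→3  emit P0@[56:58]
i=59 'a': node 3→1 ·f  emit P1@[59:59]
i=60 'a': node 1→1 ·f  emit P1@[60:60]
i=61 'a': node 1→1 ·f  emit P1@[61:61]
i=62 'a': node 1→1 ·f  emit P1@[62:62]
i=63 'd': node 1→2
i=64 'd': node 2→3  emit P0@[62:64]
i=65 'a': node 3→1 ·f  emit P1@[65:65]
i=66 'c': node 1→0 ·f
i=67 'a': node 0→1  emit P1@[67:67]
i=68 'e': node 1→0 ·f
i=69 'b': node 0→0

Result: [[0,1],[1,1],[3,0],[6,1],[8,0],[10,1],[12,0],[17,1],[19,0],[20,1],[21,1],[23,0],[25,1],[27,0],[29,1],[31,0],[33,1],[35,0],[40,1],[42,0],[43,1],[45,0],[46,1],[48,1],[50,0],[51,1],[53,1],[54,1],[56,1],[58,0],[59,1],[60,1],[61,1],[62,1],[64,0],[65,1],[67,1]]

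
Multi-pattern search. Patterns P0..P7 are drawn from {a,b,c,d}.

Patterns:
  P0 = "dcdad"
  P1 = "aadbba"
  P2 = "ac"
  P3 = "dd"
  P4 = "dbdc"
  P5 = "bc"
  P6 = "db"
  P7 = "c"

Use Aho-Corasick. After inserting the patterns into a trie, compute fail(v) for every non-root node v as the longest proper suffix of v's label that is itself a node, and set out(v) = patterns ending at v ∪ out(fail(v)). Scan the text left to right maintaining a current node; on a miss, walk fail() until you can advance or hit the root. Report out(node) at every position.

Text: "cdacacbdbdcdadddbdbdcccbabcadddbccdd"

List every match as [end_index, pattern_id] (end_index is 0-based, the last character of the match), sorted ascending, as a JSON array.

Build automaton:
Trie nodes:
  0='ε' goto a→6 b→17 c→19 d→1
  1='d' goto b→14 c→2 d→13
  2='dc' goto d→3
  3='dcd' goto a→4
  4='dcda' goto d→5
  5='dcdad' goto ·  [P0 ends]
  6='a' goto a→7 c→12
  7='aa' goto d→8
  8='aad' goto b→9
  9='aadb' goto b→10
  10='aadbb' goto a→11
  11='aadbba' goto ·  [P1 ends]
  12='ac' goto ·  [P2 ends]
  13='dd' goto ·  [P3 ends]
  14='db' goto d→15  [P6 ends]
  15='dbd' goto c→16
  16='dbdc' goto ·  [P4 ends]
  17='b' goto c→18
  18='bc' goto ·  [P5 ends]
  19='c' goto ·  [P7 ends]

BFS fail/out derivation:
  n1('d'): parent n0 fail=0; on 'd' 0 → fail=0;  out ∅∪∅=∅
  n6('a'): parent n0 fail=0; on 'a' 0 → fail=0;  out ∅∪∅=∅
  n17('b'): parent n0 fail=0; on 'b' 0 → fail=0;  out ∅∪∅=∅
  n19('c'): parent n0 fail=0; on 'c' 0 → fail=0;  out {7}∪∅={7}
  n2('dc'): parent n1 fail=0; on 'c' 0 → fail=19;  out ∅∪{7}={7}
  n7('aa'): parent n6 fail=0; on 'a' 0 → fail=6;  out ∅∪∅=∅
  n12('ac'): parent n6 fail=0; on 'c' 0 → fail=19;  out {2}∪{7}={2,7}
  n13('dd'): parent n1 fail=0; on 'd' 0 → fail=1;  out {3}∪∅={3}
  n14('db'): parent n1 fail=0; on 'b' 0 → fail=17;  out {6}∪∅={6}
  n18('bc'): parent n17 fail=0; on 'c' 0 → fail=19;  out {5}∪{7}={5,7}
  n3('dcd'): parent n2 fail=19; on 'd' 19→0 → fail=1;  out ∅∪∅=∅
  n8('aad'): parent n7 fail=6; on 'd' 6→0 → fail=1;  out ∅∪∅=∅
  n15('dbd'): parent n14 fail=17; on 'd' 17→0 → fail=1;  out ∅∪∅=∅
  n4('dcda'): parent n3 fail=1; on 'a' 1→0 → fail=6;  out ∅∪∅=∅
  n9('aadb'): parent n8 fail=1; on 'b' 1 → fail=14;  out ∅∪{6}={6}
  n16('dbdc'): parent n15 fail=1; on 'c' 1 → fail=2;  out {4}∪{7}={4,7}
  n5('dcdad'): parent n4 fail=6; on 'd' 6→0 → fail=1;  out {0}∪∅={0}
  n10('aadbb'): parent n9 fail=14; on 'b' 14→17→0 → fail=17;  out ∅∪∅=∅
  n11('aadbba'): parent n10 fail=17; on 'a' 17→0 → fail=6;  out {1}∪∅={1}

Run:
i=0 'c': node 0→19  → match P7@[0:0]
i=1 'd': node 19→1 (fail-walked)
i=2 'a': node 1→6 (fail-walked)
i=3 'c': node 6→12  → match P2@[2:3],P7@[3:3]
i=4 'a': node 12→6 (fail-walked)
i=5 'c': node 6→12  → match P2@[4:5],P7@[5:5]
i=6 'b': node 12→17 (fail-walked)
i=7 'd': node 17→1 (fail-walked)
i=8 'b': node 1→14  → match P6@[7:8]
i=9 'd': node 14→15
i=10 'c': node 15→16  → match P4@[7:10],P7@[10:10]
i=11 'd': node 16→3 (fail-walked)
i=12 'a': node 3→4
i=13 'd': node 4→5  → match P0@[9:13]
i=14 'd': node 5→13 (fail-walked)  → match P3@[13:14]
i=15 'd': node 13→13 (fail-walked)  → match P3@[14:15]
i=16 'b': node 13→14 (fail-walked)  → match P6@[15:16]
i=17 'd': node 14→15
i=18 'b': node 15→14 (fail-walked)  → match P6@[17:18]
i=19 'd': node 14→15
i=20 'c': node 15→16  → match P4@[17:20],P7@[20:20]
i=21 'c': node 16→19 (fail-walked)  → match P7@[21:21]
i=22 'c': node 19→19 (fail-walked)  → match P7@[22:22]
i=23 'b': node 19→17 (fail-walked)
i=24 'a': node 17→6 (fail-walked)
i=25 'b': node 6→17 (fail-walked)
i=26 'c': node 17→18  → match P5@[25:26],P7@[26:26]
i=27 'a': node 18→6 (fail-walked)
i=28 'd': node 6→1 (fail-walked)
i=29 'd': node 1→13  → match P3@[28:29]
i=30 'd': node 13→13 (fail-walked)  → match P3@[29:30]
i=31 'b': node 13→14 (fail-walked)  → match P6@[30:31]
i=32 'c': node 14→18 (fail-walked)  → match P5@[31:32],P7@[32:32]
i=33 'c': node 18→19 (fail-walked)  → match P7@[33:33]
i=34 'd': node 19→1 (fail-walked)
i=35 'd': node 1→13  → match P3@[34:35]

Matches: [[0,7],[3,2],[3,7],[5,2],[5,7],[8,6],[10,4],[10,7],[13,0],[14,3],[15,3],[16,6],[18,6],[20,4],[20,7],[21,7],[22,7],[26,5],[26,7],[29,3],[30,3],[31,6],[32,5],[32,7],[33,7],[35,3]]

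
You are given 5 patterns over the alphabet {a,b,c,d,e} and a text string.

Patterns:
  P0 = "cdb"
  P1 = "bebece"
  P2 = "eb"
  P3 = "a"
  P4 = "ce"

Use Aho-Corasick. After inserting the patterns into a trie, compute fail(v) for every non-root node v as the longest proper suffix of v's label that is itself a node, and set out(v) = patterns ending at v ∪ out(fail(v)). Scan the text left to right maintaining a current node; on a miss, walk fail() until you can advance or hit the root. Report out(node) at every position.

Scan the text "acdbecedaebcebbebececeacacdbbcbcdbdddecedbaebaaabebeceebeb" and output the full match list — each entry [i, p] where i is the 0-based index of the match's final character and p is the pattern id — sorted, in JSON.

Build automaton:
Trie (insert patterns):
  n0 'ε': a→12 b→4 c→1 e→10
  n1 'c': d→2 e→13
  n2 'cd': b→3
  n3 'cdb': ·  ←P0
  n4 'b': e→5
  n5 'be': b→6
  n6 'beb': e→7
  n7 'bebe': c→8
  n8 'bebec': e→9
  n9 'bebece': ·  ←P1
  n10 'e': b→11
  n11 'eb': ·  ←P2
  n12 'a': ·  ←P3
  n13 'ce': ·  ←P4

BFS fail/out derivation:
  n1('c'): parent n0 fail=0; on 'c' 0 → fail=0;  out ∅∪∅=∅
  n4('b'): parent n0 fail=0; on 'b' 0 → fail=0;  out ∅∪∅=∅
  n10('e'): parent n0 fail=0; on 'e' 0 → fail=0;  out ∅∪∅=∅
  n12('a'): parent n0 fail=0; on 'a' 0 → fail=0;  out {3}∪∅={3}
  n2('cd'): parent n1 fail=0; on 'd' 0 → fail=0;  out ∅∪∅=∅
  n5('be'): parent n4 fail=0; on 'e' 0 → fail=10;  out ∅∪∅=∅
  n11('eb'): parent n10 fail=0; on 'b' 0 → fail=4;  out {2}∪∅={2}
  n13('ce'): parent n1 fail=0; on 'e' 0 → fail=10;  out {4}∪∅={4}
  n3('cdb'): parent n2 fail=0; on 'b' 0 → fail=4;  out {0}∪∅={0}
  n6('beb'): parent n5 fail=10; on 'b' 10 → fail=11;  out ∅∪{2}={2}
  n7('bebe'): parent n6 fail=11; on 'e' 11→4 → fail=5;  out ∅∪∅=∅
  n8('bebec'): parent n7 fail=5; on 'c' 5→10→0 → fail=1;  out ∅∪∅=∅
  n9('bebece'): parent n8 fail=1; on 'e' 1 → fail=13;  out {1}∪{4}={1,4}

Text stream:
[0] read 'a'  n0⇒n12  → match P3@[0:0]
[1] read 'c'  n12⇒n1 (fail-walked)
[2] read 'd'  n1⇒n2
[3] read 'b'  n2⇒n3  → match P0@[1:3]
[4] read 'e'  n3⇒n5 (fail-walked)
[5] read 'c'  n5⇒n1 (fail-walked)
[6] read 'e'  n1⇒n13  → match P4@[5:6]
[7] read 'd'  n13⇒n0 (fail-walked)
[8] read 'a'  n0⇒n12  → match P3@[8:8]
[9] read 'e'  n12⇒n10 (fail-walked)
[10] read 'b'  n10⇒n11  → match P2@[9:10]
[11] read 'c'  n11⇒n1 (fail-walked)
[12] read 'e'  n1⇒n13  → match P4@[11:12]
[13] read 'b'  n13⇒n11 (fail-walked)  → match P2@[12:13]
[14] read 'b'  n11⇒n4 (fail-walked)
[15] read 'e'  n4⇒n5
[16] read 'b'  n5⇒n6  → match P2@[15:16]
[17] read 'e'  n6⇒n7
[18] read 'c'  n7⇒n8
[19] read 'e'  n8⇒n9  → match P1@[14:19],P4@[18:19]
[20] read 'c'  n9⇒n1 (fail-walked)
[21] read 'e'  n1⇒n13  → match P4@[20:21]
[22] read 'a'  n13⇒n12 (fail-walked)  → match P3@[22:22]
[23] read 'c'  n12⇒n1 (fail-walked)
[24] read 'a'  n1⇒n12 (fail-walked)  → match P3@[24:24]
[25] read 'c'  n12⇒n1 (fail-walked)
[26] read 'd'  n1⇒n2
[27] read 'b'  n2⇒n3  → match P0@[25:27]
[28] read 'b'  n3⇒n4 (fail-walked)
[29] read 'c'  n4⇒n1 (fail-walked)
[30] read 'b'  n1⇒n4 (fail-walked)
[31] read 'c'  n4⇒n1 (fail-walked)
[32] read 'd'  n1⇒n2
[33] read 'b'  n2⇒n3  → match P0@[31:33]
[34] read 'd'  n3⇒n0 (fail-walked)
[35] read 'd'  n0⇒n0
[36] read 'd'  n0⇒n0
[37] read 'e'  n0⇒n10
[38] read 'c'  n10⇒n1 (fail-walked)
[39] read 'e'  n1⇒n13  → match P4@[38:39]
[40] read 'd'  n13⇒n0 (fail-walked)
[41] read 'b'  n0⇒n4
[42] read 'a'  n4⇒n12 (fail-walked)  → match P3@[42:42]
[43] read 'e'  n12⇒n10 (fail-walked)
[44] read 'b'  n10⇒n11  → match P2@[43:44]
[45] read 'a'  n11⇒n12 (fail-walked)  → match P3@[45:45]
[46] read 'a'  n12⇒n12 (fail-walked)  → match P3@[46:46]
[47] read 'a'  n12⇒n12 (fail-walked)  → match P3@[47:47]
[48] read 'b'  n12⇒n4 (fail-walked)
[49] read 'e'  n4⇒n5
[50] read 'b'  n5⇒n6  → match P2@[49:50]
[51] read 'e'  n6⇒n7
[52] read 'c'  n7⇒n8
[53] read 'e'  n8⇒n9  → match P1@[48:53],P4@[52:53]
[54] read 'e'  n9⇒n10 (fail-walked)
[55] read 'b'  n10⇒n11  → match P2@[54:55]
[56] read 'e'  n11⇒n5 (fail-walked)
[57] read 'b'  n5⇒n6  → match P2@[56:57]

Matches: [[0,3],[3,0],[6,4],[8,3],[10,2],[12,4],[13,2],[16,2],[19,1],[19,4],[21,4],[22,3],[24,3],[27,0],[33,0],[39,4],[42,3],[44,2],[45,3],[46,3],[47,3],[50,2],[53,1],[53,4],[55,2],[57,2]]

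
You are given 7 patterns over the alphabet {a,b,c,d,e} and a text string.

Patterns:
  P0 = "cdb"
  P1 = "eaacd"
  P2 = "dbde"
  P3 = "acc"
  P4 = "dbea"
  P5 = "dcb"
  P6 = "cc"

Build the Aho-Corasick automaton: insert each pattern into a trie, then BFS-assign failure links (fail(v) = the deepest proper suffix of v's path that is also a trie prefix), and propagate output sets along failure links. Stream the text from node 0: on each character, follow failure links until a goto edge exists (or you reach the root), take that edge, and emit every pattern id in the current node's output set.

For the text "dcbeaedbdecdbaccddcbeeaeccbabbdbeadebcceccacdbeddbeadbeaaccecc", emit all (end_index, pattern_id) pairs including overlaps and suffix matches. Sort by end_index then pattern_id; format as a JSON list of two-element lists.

Build:
Trie nodes:
  n0 'ε': a→13 c→1 d→9 e→4
  n1 'c': c→20 d→2
  n2 'cd': b→3
  n3 'cdb': ·  [P0 ends]
  n4 'e': a→5
  n5 'ea': a→6
  n6 'eaa': c→7
  n7 'eaac': d→8
  n8 'eaacd': ·  [P1 ends]
  n9 'd': b→10 c→18
  n10 'db': d→11 e→16
  n11 'dbd': e→12
  n12 'dbde': ·  [P2 ends]
  n13 'a': c→14
  n14 'ac': c→15
  n15 'acc': ·  [P3 ends]
  n16 'dbe': a→17
  n17 'dbea': ·  [P4 ends]
  n18 'dc': b→19
  n19 'dcb': ·  [P5 ends]
  n20 'cc': ·  [P6 ends]

Failure links (BFS by depth):
  fail(1) 'c': from fail(0)=0 chase 'c': 0 ⇒ 0;  out=∅∪out(0)=∅
  fail(4) 'e': from fail(0)=0 chase 'e': 0 ⇒ 0;  out=∅∪out(0)=∅
  fail(9) 'd': from fail(0)=0 chase 'd': 0 ⇒ 0;  out=∅∪out(0)=∅
  fail(13) 'a': from fail(0)=0 chase 'a': 0 ⇒ 0;  out=∅∪out(0)=∅
  fail(2) 'cd': from fail(1)=0 chase 'd': 0 ⇒ 9;  out=∅∪out(9)=∅
  fail(5) 'ea': from fail(4)=0 chase 'a': 0 ⇒ 13;  out=∅∪out(13)=∅
  fail(10) 'db': from fail(9)=0 chase 'b': 0 ⇒ 0;  out=∅∪out(0)=∅
  fail(14) 'ac': from fail(13)=0 chase 'c': 0 ⇒ 1;  out=∅∪out(1)=∅
  fail(18) 'dc': from fail(9)=0 chase 'c': 0 ⇒ 1;  out=∅∪out(1)=∅
  fail(20) 'cc': from fail(1)=0 chase 'c': 0 ⇒ 1;  out={6}∪out(1)={6}
  fail(3) 'cdb': from fail(2)=9 chase 'b': 9 ⇒ 10;  out={0}∪out(10)={0}
  fail(6) 'eaa': from fail(5)=13 chase 'a': 13→0 ⇒ 13;  out=∅∪out(13)=∅
  fail(11) 'dbd': from fail(10)=0 chase 'd': 0 ⇒ 9;  out=∅∪out(9)=∅
  fail(15) 'acc': from fail(14)=1 chase 'c': 1 ⇒ 20;  out={3}∪out(20)={3,6}
  fail(16) 'dbe': from fail(10)=0 chase 'e': 0 ⇒ 4;  out=∅∪out(4)=∅
  fail(19) 'dcb': from fail(18)=1 chase 'b': 1→0 ⇒ 0;  out={5}∪out(0)={5}
  fail(7) 'eaac': from fail(6)=13 chase 'c': 13 ⇒ 14;  out=∅∪out(14)=∅
  fail(12) 'dbde': from fail(11)=9 chase 'e': 9→0 ⇒ 4;  out={2}∪out(4)={2}
  fail(17) 'dbea': from fail(16)=4 chase 'a': 4 ⇒ 5;  out={4}∪out(5)={4}
  fail(8) 'eaacd': from fail(7)=14 chase 'd': 14→1 ⇒ 2;  out={1}∪out(2)={1}

Run:
[0] read 'd'  n0⇒n9
[1] read 'c'  n9⇒n18
[2] read 'b'  n18⇒n19  emit P5@[0:2]
[3] read 'e'  n19⇒n4 (fail-walked)
[4] read 'a'  n4⇒n5
[5] read 'e'  n5⇒n4 (fail-walked)
[6] read 'd'  n4⇒n9 (fail-walked)
[7] read 'b'  n9⇒n10
[8] read 'd'  n10⇒n11
[9] read 'e'  n11⇒n12  emit P2@[6:9]
[10] read 'c'  n12⇒n1 (fail-walked)
[11] read 'd'  n1⇒n2
[12] read 'b'  n2⇒n3  emit P0@[10:12]
[13] read 'a'  n3⇒n13 (fail-walked)
[14] read 'c'  n13⇒n14
[15] read 'c'  n14⇒n15  emit P3@[13:15],P6@[14:15]
[16] read 'd'  n15⇒n2 (fail-walked)
[17] read 'd'  n2⇒n9 (fail-walked)
[18] read 'c'  n9⇒n18
[19] read 'b'  n18⇒n19  emit P5@[17:19]
[20] read 'e'  n19⇒n4 (fail-walked)
[21] read 'e'  n4⇒n4 (fail-walked)
[22] read 'a'  n4⇒n5
[23] read 'e'  n5⇒n4 (fail-walked)
[24] read 'c'  n4⇒n1 (fail-walked)
[25] read 'c'  n1⇒n20  emit P6@[24:25]
[26] read 'b'  n20⇒n0 (fail-walked)
[27] read 'a'  n0⇒n13
[28] read 'b'  n13⇒n0 (fail-walked)
[29] read 'b'  n0⇒n0
[30] read 'd'  n0⇒n9
[31] read 'b'  n9⇒n10
[32] read 'e'  n10⇒n16
[33] read 'a'  n16⇒n17  emit P4@[30:33]
[34] read 'd'  n17⇒n9 (fail-walked)
[35] read 'e'  n9⇒n4 (fail-walked)
[36] read 'b'  n4⇒n0 (fail-walked)
[37] read 'c'  n0⇒n1
[38] read 'c'  n1⇒n20  emit P6@[37:38]
[39] read 'e'  n20⇒n4 (fail-walked)
[40] read 'c'  n4⇒n1 (fail-walked)
[41] read 'c'  n1⇒n20  emit P6@[40:41]
[42] read 'a'  n20⇒n13 (fail-walked)
[43] read 'c'  n13⇒n14
[44] read 'd'  n14⇒n2 (fail-walked)
[45] read 'b'  n2⇒n3  emit P0@[43:45]
[46] read 'e'  n3⇒n16 (fail-walked)
[47] read 'd'  n16⇒n9 (fail-walked)
[48] read 'd'  n9⇒n9 (fail-walked)
[49] read 'b'  n9⇒n10
[50] read 'e'  n10⇒n16
[51] read 'a'  n16⇒n17  emit P4@[48:51]
[52] read 'd'  n17⇒n9 (fail-walked)
[53] read 'b'  n9⇒n10
[54] read 'e'  n10⇒n16
[55] read 'a'  n16⇒n17  emit P4@[52:55]
[56] read 'a'  n17⇒n6 (fail-walked)
[57] read 'c'  n6⇒n7
[58] read 'c'  n7⇒n15 (fail-walked)  emit P3@[56:58],P6@[57:58]
[59] read 'e'  n15⇒n4 (fail-walked)
[60] read 'c'  n4⇒n1 (fail-walked)
[61] read 'c'  n1⇒n20  emit P6@[60:61]

All matches (sorted): [[2,5],[9,2],[12,0],[15,3],[15,6],[19,5],[25,6],[33,4],[38,6],[41,6],[45,0],[51,4],[55,4],[58,3],[58,6],[61,6]]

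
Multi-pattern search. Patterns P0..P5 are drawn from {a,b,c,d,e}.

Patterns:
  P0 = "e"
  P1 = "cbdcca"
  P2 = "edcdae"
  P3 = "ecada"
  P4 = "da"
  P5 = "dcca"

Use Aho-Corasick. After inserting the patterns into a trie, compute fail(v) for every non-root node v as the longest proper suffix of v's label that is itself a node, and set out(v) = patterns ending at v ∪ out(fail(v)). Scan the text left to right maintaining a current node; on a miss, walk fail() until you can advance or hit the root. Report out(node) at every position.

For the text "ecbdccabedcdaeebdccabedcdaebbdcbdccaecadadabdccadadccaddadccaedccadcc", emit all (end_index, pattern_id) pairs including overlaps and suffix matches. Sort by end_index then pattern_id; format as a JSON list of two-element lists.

Build automaton:
Trie (insert patterns):
  0='ε' goto c→2 d→17 e→1
  1='e' goto c→13 d→8  [P0 ends]
  2='c' goto b→3
  3='cb' goto d→4
  4='cbd' goto c→5
  5='cbdc' goto c→6
  6='cbdcc' goto a→7
  7='cbdcca' goto ·  [P1 ends]
  8='ed' goto c→9
  9='edc' goto d→10
  10='edcd' goto a→11
  11='edcda' goto e→12
  12='edcdae' goto ·  [P2 ends]
  13='ec' goto a→14
  14='eca' goto d→15
  15='ecad' goto a→16
  16='ecada' goto ·  [P3 ends]
  17='d' goto a→18 c→19
  18='da' goto ·  [P4 ends]
  19='dc' goto c→20
  20='dcc' goto a→21
  21='dcca' goto ·  [P5 ends]

BFS fail/out derivation:
  fail(1) 'e': from fail(0)=0 chase 'e': 0 ⇒ 0;  out={0}∪out(0)={0}
  fail(2) 'c': from fail(0)=0 chase 'c': 0 ⇒ 0;  out=∅∪out(0)=∅
  fail(17) 'd': from fail(0)=0 chase 'd': 0 ⇒ 0;  out=∅∪out(0)=∅
  fail(3) 'cb': from fail(2)=0 chase 'b': 0 ⇒ 0;  out=∅∪out(0)=∅
  fail(8) 'ed': from fail(1)=0 chase 'd': 0 ⇒ 17;  out=∅∪out(17)=∅
  fail(13) 'ec': from fail(1)=0 chase 'c': 0 ⇒ 2;  out=∅∪out(2)=∅
  fail(18) 'da': from fail(17)=0 chase 'a': 0 ⇒ 0;  out={4}∪out(0)={4}
  fail(19) 'dc': from fail(17)=0 chase 'c': 0 ⇒ 2;  out=∅∪out(2)=∅
  fail(4) 'cbd': from fail(3)=0 chase 'd': 0 ⇒ 17;  out=∅∪out(17)=∅
  fail(9) 'edc': from fail(8)=17 chase 'c': 17 ⇒ 19;  out=∅∪out(19)=∅
  fail(14) 'eca': from fail(13)=2 chase 'a': 2→0 ⇒ 0;  out=∅∪out(0)=∅
  fail(20) 'dcc': from fail(19)=2 chase 'c': 2→0 ⇒ 2;  out=∅∪out(2)=∅
  fail(5) 'cbdc': from fail(4)=17 chase 'c': 17 ⇒ 19;  out=∅∪out(19)=∅
  fail(10) 'edcd': from fail(9)=19 chase 'd': 19→2→0 ⇒ 17;  out=∅∪out(17)=∅
  fail(15) 'ecad': from fail(14)=0 chase 'd': 0 ⇒ 17;  out=∅∪out(17)=∅
  fail(21) 'dcca': from fail(20)=2 chase 'a': 2→0 ⇒ 0;  out={5}∪out(0)={5}
  fail(6) 'cbdcc': from fail(5)=19 chase 'c': 19 ⇒ 20;  out=∅∪out(20)=∅
  fail(11) 'edcda': from fail(10)=17 chase 'a': 17 ⇒ 18;  out=∅∪out(18)={4}
  fail(16) 'ecada': from fail(15)=17 chase 'a': 17 ⇒ 18;  out={3}∪out(18)={3,4}
  fail(7) 'cbdcca': from fail(6)=20 chase 'a': 20 ⇒ 21;  out={1}∪out(21)={1,5}
  fail(12) 'edcdae': from fail(11)=18 chase 'e': 18→0 ⇒ 1;  out={2}∪out(1)={0,2}

Run:
pos 0 'e': at 1  ** P0@[0:0]
pos 1 'c': at 13
pos 2 'b': at 3 (fail-walked)
pos 3 'd': at 4
pos 4 'c': at 5
pos 5 'c': at 6
pos 6 'a': at 7  ** P1@[1:6],P5@[3:6]
pos 7 'b': at 0 (fail-walked)
pos 8 'e': at 1  ** P0@[8:8]
pos 9 'd': at 8
pos 10 'c': at 9
pos 11 'd': at 10
pos 12 'a': at 11  ** P4@[11:12]
pos 13 'e': at 12  ** P0@[13:13],P2@[8:13]
pos 14 'e': at 1 (fail-walked)  ** P0@[14:14]
pos 15 'b': at 0 (fail-walked)
pos 16 'd': at 17
pos 17 'c': at 19
pos 18 'c': at 20
pos 19 'a': at 21  ** P5@[16:19]
pos 20 'b': at 0 (fail-walked)
pos 21 'e': at 1  ** P0@[21:21]
pos 22 'd': at 8
pos 23 'c': at 9
pos 24 'd': at 10
pos 25 'a': at 11  ** P4@[24:25]
pos 26 'e': at 12  ** P0@[26:26],P2@[21:26]
pos 27 'b': at 0 (fail-walked)
pos 28 'b': at 0
pos 29 'd': at 17
pos 30 'c': at 19
pos 31 'b': at 3 (fail-walked)
pos 32 'd': at 4
pos 33 'c': at 5
pos 34 'c': at 6
pos 35 'a': at 7  ** P1@[30:35],P5@[32:35]
pos 36 'e': at 1 (fail-walked)  ** P0@[36:36]
pos 37 'c': at 13
pos 38 'a': at 14
pos 39 'd': at 15
pos 40 'a': at 16  ** P3@[36:40],P4@[39:40]
pos 41 'd': at 17 (fail-walked)
pos 42 'a': at 18  ** P4@[41:42]
pos 43 'b': at 0 (fail-walked)
pos 44 'd': at 17
pos 45 'c': at 19
pos 46 'c': at 20
pos 47 'a': at 21  ** P5@[44:47]
pos 48 'd': at 17 (fail-walked)
pos 49 'a': at 18  ** P4@[48:49]
pos 50 'd': at 17 (fail-walked)
pos 51 'c': at 19
pos 52 'c': at 20
pos 53 'a': at 21  ** P5@[50:53]
pos 54 'd': at 17 (fail-walked)
pos 55 'd': at 17 (fail-walked)
pos 56 'a': at 18  ** P4@[55:56]
pos 57 'd': at 17 (fail-walked)
pos 58 'c': at 19
pos 59 'c': at 20
pos 60 'a': at 21  ** P5@[57:60]
pos 61 'e': at 1 (fail-walked)  ** P0@[61:61]
pos 62 'd': at 8
pos 63 'c': at 9
pos 64 'c': at 20 (fail-walked)
pos 65 'a': at 21  ** P5@[62:65]
pos 66 'd': at 17 (fail-walked)
pos 67 'c': at 19
pos 68 'c': at 20

All matches (sorted): [[0,0],[6,1],[6,5],[8,0],[12,4],[13,0],[13,2],[14,0],[19,5],[21,0],[25,4],[26,0],[26,2],[35,1],[35,5],[36,0],[40,3],[40,4],[42,4],[47,5],[49,4],[53,5],[56,4],[60,5],[61,0],[65,5]]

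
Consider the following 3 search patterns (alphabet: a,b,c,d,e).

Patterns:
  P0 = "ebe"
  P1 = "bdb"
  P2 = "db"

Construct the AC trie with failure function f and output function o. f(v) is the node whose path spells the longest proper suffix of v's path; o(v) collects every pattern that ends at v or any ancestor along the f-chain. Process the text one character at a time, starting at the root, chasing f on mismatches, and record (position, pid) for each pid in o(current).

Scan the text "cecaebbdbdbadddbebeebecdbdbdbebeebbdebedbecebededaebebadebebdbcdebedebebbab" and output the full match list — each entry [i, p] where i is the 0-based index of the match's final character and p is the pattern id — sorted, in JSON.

Build:
Trie nodes:
  n0 'ε': b→4 d→7 e→1
  n1 'e': b→2
  n2 'eb': e→3
  n3 'ebe': ·  ←P0
  n4 'b': d→5
  n5 'bd': b→6
  n6 'bdb': ·  ←P1
  n7 'd': b→8
  n8 'db': ·  ←P2

Failure links (BFS by depth):
  fail(1) 'e': from fail(0)=0 chase 'e': 0 ⇒ 0;  out=∅∪out(0)=∅
  fail(4) 'b': from fail(0)=0 chase 'b': 0 ⇒ 0;  out=∅∪out(0)=∅
  fail(7) 'd': from fail(0)=0 chase 'd': 0 ⇒ 0;  out=∅∪out(0)=∅
  fail(2) 'eb': from fail(1)=0 chase 'b': 0 ⇒ 4;  out=∅∪out(4)=∅
  fail(5) 'bd': from fail(4)=0 chase 'd': 0 ⇒ 7;  out=∅∪out(7)=∅
  fail(8) 'db': from fail(7)=0 chase 'b': 0 ⇒ 4;  out={2}∪out(4)={2}
  fail(3) 'ebe': from fail(2)=4 chase 'e': 4→0 ⇒ 1;  out={0}∪out(1)={0}
  fail(6) 'bdb': from fail(5)=7 chase 'b': 7 ⇒ 8;  out={1}∪out(8)={1,2}

Text stream:
[0] read 'c'  n0⇒n0
[1] read 'e'  n0⇒n1
[2] read 'c'  n1⇒n0 (fail-walked)
[3] read 'a'  n0⇒n0
[4] read 'e'  n0⇒n1
[5] read 'b'  n1⇒n2
[6] read 'b'  n2⇒n4 (fail-walked)
[7] read 'd'  n4⇒n5
[8] read 'b'  n5⇒n6  ** P1@[6:8],P2@[7:8]
[9] read 'd'  n6⇒n5 (fail-walked)
[10] read 'b'  n5⇒n6  ** P1@[8:10],P2@[9:10]
[11] read 'a'  n6⇒n0 (fail-walked)
[12] read 'd'  n0⇒n7
[13] read 'd'  n7⇒n7 (fail-walked)
[14] read 'd'  n7⇒n7 (fail-walked)
[15] read 'b'  n7⇒n8  ** P2@[14:15]
[16] read 'e'  n8⇒n1 (fail-walked)
[17] read 'b'  n1⇒n2
[18] read 'e'  n2⇒n3  ** P0@[16:18]
[19] read 'e'  n3⇒n1 (fail-walked)
[20] read 'b'  n1⇒n2
[21] read 'e'  n2⇒n3  ** P0@[19:21]
[22] read 'c'  n3⇒n0 (fail-walked)
[23] read 'd'  n0⇒n7
[24] read 'b'  n7⇒n8  ** P2@[23:24]
[25] read 'd'  n8⇒n5 (fail-walked)
[26] read 'b'  n5⇒n6  ** P1@[24:26],P2@[25:26]
[27] read 'd'  n6⇒n5 (fail-walked)
[28] read 'b'  n5⇒n6  ** P1@[26:28],P2@[27:28]
[29] read 'e'  n6⇒n1 (fail-walked)
[30] read 'b'  n1⇒n2
[31] read 'e'  n2⇒n3  ** P0@[29:31]
[32] read 'e'  n3⇒n1 (fail-walked)
[33] read 'b'  n1⇒n2
[34] read 'b'  n2⇒n4 (fail-walked)
[35] read 'd'  n4⇒n5
[36] read 'e'  n5⇒n1 (fail-walked)
[37] read 'b'  n1⇒n2
[38] read 'e'  n2⇒n3  ** P0@[36:38]
[39] read 'd'  n3⇒n7 (fail-walked)
[40] read 'b'  n7⇒n8  ** P2@[39:40]
[41] read 'e'  n8⇒n1 (fail-walked)
[42] read 'c'  n1⇒n0 (fail-walked)
[43] read 'e'  n0⇒n1
[44] read 'b'  n1⇒n2
[45] read 'e'  n2⇒n3  ** P0@[43:45]
[46] read 'd'  n3⇒n7 (fail-walked)
[47] read 'e'  n7⇒n1 (fail-walked)
[48] read 'd'  n1⇒n7 (fail-walked)
[49] read 'a'  n7⇒n0 (fail-walked)
[50] read 'e'  n0⇒n1
[51] read 'b'  n1⇒n2
[52] read 'e'  n2⇒n3  ** P0@[50:52]
[53] read 'b'  n3⇒n2 (fail-walked)
[54] read 'a'  n2⇒n0 (fail-walked)
[55] read 'd'  n0⇒n7
[56] read 'e'  n7⇒n1 (fail-walked)
[57] read 'b'  n1⇒n2
[58] read 'e'  n2⇒n3  ** P0@[56:58]
[59] read 'b'  n3⇒n2 (fail-walked)
[60] read 'd'  n2⇒n5 (fail-walked)
[61] read 'b'  n5⇒n6  ** P1@[59:61],P2@[60:61]
[62] read 'c'  n6⇒n0 (fail-walked)
[63] read 'd'  n0⇒n7
[64] read 'e'  n7⇒n1 (fail-walked)
[65] read 'b'  n1⇒n2
[66] read 'e'  n2⇒n3  ** P0@[64:66]
[67] read 'd'  n3⇒n7 (fail-walked)
[68] read 'e'  n7⇒n1 (fail-walked)
[69] read 'b'  n1⇒n2
[70] read 'e'  n2⇒n3  ** P0@[68:70]
[71] read 'b'  n3⇒n2 (fail-walked)
[72] read 'b'  n2⇒n4 (fail-walked)
[73] read 'a'  n4⇒n0 (fail-walked)
[74] read 'b'  n0⇒n4

All matches (sorted): [[8,1],[8,2],[10,1],[10,2],[15,2],[18,0],[21,0],[24,2],[26,1],[26,2],[28,1],[28,2],[31,0],[38,0],[40,2],[45,0],[52,0],[58,0],[61,1],[61,2],[66,0],[70,0]]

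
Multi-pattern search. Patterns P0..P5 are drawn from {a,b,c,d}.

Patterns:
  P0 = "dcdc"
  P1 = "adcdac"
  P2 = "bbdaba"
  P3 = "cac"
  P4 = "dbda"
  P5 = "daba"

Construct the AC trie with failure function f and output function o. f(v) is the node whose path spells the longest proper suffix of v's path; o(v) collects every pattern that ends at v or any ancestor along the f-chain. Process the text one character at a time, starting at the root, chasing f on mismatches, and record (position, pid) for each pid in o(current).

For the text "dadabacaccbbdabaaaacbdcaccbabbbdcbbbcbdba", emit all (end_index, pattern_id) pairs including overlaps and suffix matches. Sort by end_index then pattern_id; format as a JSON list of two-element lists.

Build:
Trie nodes:
  0='ε' goto a→5 b→11 c→17 d→1
  1='d' goto a→23 b→20 c→2
  2='dc' goto d→3
  3='dcd' goto c→4
  4='dcdc' goto ·  [P0 ends]
  5='a' goto d→6
  6='ad' goto c→7
  7='adc' goto d→8
  8='adcd' goto a→9
  9='adcda' goto c→10
  10='adcdac' goto ·  [P1 ends]
  11='b' goto b→12
  12='bb' goto d→13
  13='bbd' goto a→14
  14='bbda' goto b→15
  15='bbdab' goto a→16
  16='bbdaba' goto ·  [P2 ends]
  17='c' goto a→18
  18='ca' goto c→19
  19='cac' goto ·  [P3 ends]
  20='db' goto d→21
  21='dbd' goto a→22
  22='dbda' goto ·  [P4 ends]
  23='da' goto b→24
  24='dab' goto a→25
  25='daba' goto ·  [P5 ends]

BFS fail/out derivation:
  n1('d'): parent n0 fail=0; on 'd' 0 → fail=0;  out ∅∪∅=∅
  n5('a'): parent n0 fail=0; on 'a' 0 → fail=0;  out ∅∪∅=∅
  n11('b'): parent n0 fail=0; on 'b' 0 → fail=0;  out ∅∪∅=∅
  n17('c'): parent n0 fail=0; on 'c' 0 → fail=0;  out ∅∪∅=∅
  n2('dc'): parent n1 fail=0; on 'c' 0 → fail=17;  out ∅∪∅=∅
  n6('ad'): parent n5 fail=0; on 'd' 0 → fail=1;  out ∅∪∅=∅
  n12('bb'): parent n11 fail=0; on 'b' 0 → fail=11;  out ∅∪∅=∅
  n18('ca'): parent n17 fail=0; on 'a' 0 → fail=5;  out ∅∪∅=∅
  n20('db'): parent n1 fail=0; on 'b' 0 → fail=11;  out ∅∪∅=∅
  n23('da'): parent n1 fail=0; on 'a' 0 → fail=5;  out ∅∪∅=∅
  n3('dcd'): parent n2 fail=17; on 'd' 17→0 → fail=1;  out ∅∪∅=∅
  n7('adc'): parent n6 fail=1; on 'c' 1 → fail=2;  out ∅∪∅=∅
  n13('bbd'): parent n12 fail=11; on 'd' 11→0 → fail=1;  out ∅∪∅=∅
  n19('cac'): parent n18 fail=5; on 'c' 5→0 → fail=17;  out {3}∪∅={3}
  n21('dbd'): parent n20 fail=11; on 'd' 11→0 → fail=1;  out ∅∪∅=∅
  n24('dab'): parent n23 fail=5; on 'b' 5→0 → fail=11;  out ∅∪∅=∅
  n4('dcdc'): parent n3 fail=1; on 'c' 1 → fail=2;  out {0}∪∅={0}
  n8('adcd'): parent n7 fail=2; on 'd' 2 → fail=3;  out ∅∪∅=∅
  n14('bbda'): parent n13 fail=1; on 'a' 1 → fail=23;  out ∅∪∅=∅
  n22('dbda'): parent n21 fail=1; on 'a' 1 → fail=23;  out {4}∪∅={4}
  n25('daba'): parent n24 fail=11; on 'a' 11→0 → fail=5;  out {5}∪∅={5}
  n9('adcda'): parent n8 fail=3; on 'a' 3→1 → fail=23;  out ∅∪∅=∅
  n15('bbdab'): parent n14 fail=23; on 'b' 23 → fail=24;  out ∅∪∅=∅
  n10('adcdac'): parent n9 fail=23; on 'c' 23→5→0 → fail=17;  out {1}∪∅={1}
  n16('bbdaba'): parent n15 fail=24; on 'a' 24 → fail=25;  out {2}∪{5}={2,5}

Text stream:
pos 0 'd': at 1
pos 1 'a': at 23
pos 2 'd': at 6 (via fail)
pos 3 'a': at 23 (via fail)
pos 4 'b': at 24
pos 5 'a': at 25  → match P5@[2:5]
pos 6 'c': at 17 (via fail)
pos 7 'a': at 18
pos 8 'c': at 19  → match P3@[6:8]
pos 9 'c': at 17 (via fail)
pos 10 'b': at 11 (via fail)
pos 11 'b': at 12
pos 12 'd': at 13
pos 13 'a': at 14
pos 14 'b': at 15
pos 15 'a': at 16  → match P2@[10:15],P5@[12:15]
pos 16 'a': at 5 (via fail)
pos 17 'a': at 5 (via fail)
pos 18 'a': at 5 (via fail)
pos 19 'c': at 17 (via fail)
pos 20 'b': at 11 (via fail)
pos 21 'd': at 1 (via fail)
pos 22 'c': at 2
pos 23 'a': at 18 (via fail)
pos 24 'c': at 19  → match P3@[22:24]
pos 25 'c': at 17 (via fail)
pos 26 'b': at 11 (via fail)
pos 27 'a': at 5 (via fail)
pos 28 'b': at 11 (via fail)
pos 29 'b': at 12
pos 30 'b': at 12 (via fail)
pos 31 'd': at 13
pos 32 'c': at 2 (via fail)
pos 33 'b': at 11 (via fail)
pos 34 'b': at 12
pos 35 'b': at 12 (via fail)
pos 36 'c': at 17 (via fail)
pos 37 'b': at 11 (via fail)
pos 38 'd': at 1 (via fail)
pos 39 'b': at 20
pos 40 'a': at 5 (via fail)

All matches (sorted): [[5,5],[8,3],[15,2],[15,5],[24,3]]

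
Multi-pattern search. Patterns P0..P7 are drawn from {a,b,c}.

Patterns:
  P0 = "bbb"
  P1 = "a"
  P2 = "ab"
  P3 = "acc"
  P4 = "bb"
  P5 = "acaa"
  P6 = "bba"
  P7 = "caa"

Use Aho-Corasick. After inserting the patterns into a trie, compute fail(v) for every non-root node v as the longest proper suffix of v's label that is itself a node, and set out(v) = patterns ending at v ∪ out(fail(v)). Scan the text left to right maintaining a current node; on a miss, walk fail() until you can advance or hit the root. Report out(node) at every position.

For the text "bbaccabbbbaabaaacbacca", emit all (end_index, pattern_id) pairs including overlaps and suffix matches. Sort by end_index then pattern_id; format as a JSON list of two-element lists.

Construct AC machine:
Trie nodes:
  n0 'ε': a→4 b→1 c→11
  n1 'b': b→2
  n2 'bb': a→10 b→3  ←P4
  n3 'bbb': ·  ←P0
  n4 'a': b→5 c→6  ←P1
  n5 'ab': ·  ←P2
  n6 'ac': a→8 c→7
  n7 'acc': ·  ←P3
  n8 'aca': a→9
  n9 'acaa': ·  ←P5
  n10 'bba': ·  ←P6
  n11 'c': a→12
  n12 'ca': a→13
  n13 'caa': ·  ←P7

Failure links (BFS by depth):
  n1('b'): parent n0 fail=0; on 'b' 0 → fail=0;  out ∅∪∅=∅
  n4('a'): parent n0 fail=0; on 'a' 0 → fail=0;  out {1}∪∅={1}
  n11('c'): parent n0 fail=0; on 'c' 0 → fail=0;  out ∅∪∅=∅
  n2('bb'): parent n1 fail=0; on 'b' 0 → fail=1;  out {4}∪∅={4}
  n5('ab'): parent n4 fail=0; on 'b' 0 → fail=1;  out {2}∪∅={2}
  n6('ac'): parent n4 fail=0; on 'c' 0 → fail=11;  out ∅∪∅=∅
  n12('ca'): parent n11 fail=0; on 'a' 0 → fail=4;  out ∅∪{1}={1}
  n3('bbb'): parent n2 fail=1; on 'b' 1 → fail=2;  out {0}∪{4}={0,4}
  n7('acc'): parent n6 fail=11; on 'c' 11→0 → fail=11;  out {3}∪∅={3}
  n8('aca'): parent n6 fail=11; on 'a' 11 → fail=12;  out ∅∪{1}={1}
  n10('bba'): parent n2 fail=1; on 'a' 1→0 → fail=4;  out {6}∪{1}={1,6}
  n13('caa'): parent n12 fail=4; on 'a' 4→0 → fail=4;  out {7}∪{1}={1,7}
  n9('acaa'): parent n8 fail=12; on 'a' 12 → fail=13;  out {5}∪{1,7}={1,5,7}

Run:
[0] read 'b'  n0⇒n1
[1] read 'b'  n1⇒n2  → match P4@[0:1]
[2] read 'a'  n2⇒n10  → match P1@[2:2],P6@[0:2]
[3] read 'c'  n10⇒n6 (via fail)
[4] read 'c'  n6⇒n7  → match P3@[2:4]
[5] read 'a'  n7⇒n12 (via fail)  → match P1@[5:5]
[6] read 'b'  n12⇒n5 (via fail)  → match P2@[5:6]
[7] read 'b'  n5⇒n2 (via fail)  → match P4@[6:7]
[8] read 'b'  n2⇒n3  → match P0@[6:8],P4@[7:8]
[9] read 'b'  n3⇒n3 (via fail)  → match P0@[7:9],P4@[8:9]
[10] read 'a'  n3⇒n10 (via fail)  → match P1@[10:10],P6@[8:10]
[11] read 'a'  n10⇒n4 (via fail)  → match P1@[11:11]
[12] read 'b'  n4⇒n5  → match P2@[11:12]
[13] read 'a'  n5⇒n4 (via fail)  → match P1@[13:13]
[14] read 'a'  n4⇒n4 (via fail)  → match P1@[14:14]
[15] read 'a'  n4⇒n4 (via fail)  → match P1@[15:15]
[16] read 'c'  n4⇒n6
[17] read 'b'  n6⇒n1 (via fail)
[18] read 'a'  n1⇒n4 (via fail)  → match P1@[18:18]
[19] read 'c'  n4⇒n6
[20] read 'c'  n6⇒n7  → match P3@[18:20]
[21] read 'a'  n7⇒n12 (via fail)  → match P1@[21:21]

Result: [[1,4],[2,1],[2,6],[4,3],[5,1],[6,2],[7,4],[8,0],[8,4],[9,0],[9,4],[10,1],[10,6],[11,1],[12,2],[13,1],[14,1],[15,1],[18,1],[20,3],[21,1]]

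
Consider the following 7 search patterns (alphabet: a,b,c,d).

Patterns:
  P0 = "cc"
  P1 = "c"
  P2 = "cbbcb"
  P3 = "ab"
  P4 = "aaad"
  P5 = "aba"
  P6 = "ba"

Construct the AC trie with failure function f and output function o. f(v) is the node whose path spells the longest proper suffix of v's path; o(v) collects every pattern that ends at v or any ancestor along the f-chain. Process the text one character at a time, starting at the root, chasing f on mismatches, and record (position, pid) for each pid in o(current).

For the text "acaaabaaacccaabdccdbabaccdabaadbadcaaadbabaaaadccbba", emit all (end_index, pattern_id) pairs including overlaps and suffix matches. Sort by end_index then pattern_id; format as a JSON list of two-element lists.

Build:
Trie (insert patterns):
  0='ε' goto a→7 b→13 c→1
  1='c' goto b→3 c→2  ←P1
  2='cc' goto ·  ←P0
  3='cb' goto b→4
  4='cbb' goto c→5
  5='cbbc' goto b→6
  6='cbbcb' goto ·  ←P2
  7='a' goto a→9 b→8
  8='ab' goto a→12  ←P3
  9='aa' goto a→10
  10='aaa' goto d→11
  11='aaad' goto ·  ←P4
  12='aba' goto ·  ←P5
  13='b' goto a→14
  14='ba' goto ·  ←P6

BFS fail/out derivation:
  fail(1) 'c': from fail(0)=0 chase 'c': 0 ⇒ 0;  out={1}∪out(0)={1}
  fail(7) 'a': from fail(0)=0 chase 'a': 0 ⇒ 0;  out=∅∪out(0)=∅
  fail(13) 'b': from fail(0)=0 chase 'b': 0 ⇒ 0;  out=∅∪out(0)=∅
  fail(2) 'cc': from fail(1)=0 chase 'c': 0 ⇒ 1;  out={0}∪out(1)={0,1}
  fail(3) 'cb': from fail(1)=0 chase 'b': 0 ⇒ 13;  out=∅∪out(13)=∅
  fail(8) 'ab': from fail(7)=0 chase 'b': 0 ⇒ 13;  out={3}∪out(13)={3}
  fail(9) 'aa': from fail(7)=0 chase 'a': 0 ⇒ 7;  out=∅∪out(7)=∅
  fail(14) 'ba': from fail(13)=0 chase 'a': 0 ⇒ 7;  out={6}∪out(7)={6}
  fail(4) 'cbb': from fail(3)=13 chase 'b': 13→0 ⇒ 13;  out=∅∪out(13)=∅
  fail(10) 'aaa': from fail(9)=7 chase 'a': 7 ⇒ 9;  out=∅∪out(9)=∅
  fail(12) 'aba': from fail(8)=13 chase 'a': 13 ⇒ 14;  out={5}∪out(14)={5,6}
  fail(5) 'cbbc': from fail(4)=13 chase 'c': 13→0 ⇒ 1;  out=∅∪out(1)={1}
  fail(11) 'aaad': from fail(10)=9 chase 'd': 9→7→0 ⇒ 0;  out={4}∪out(0)={4}
  fail(6) 'cbbcb': from fail(5)=1 chase 'b': 1 ⇒ 3;  out={2}∪out(3)={2}

Run:
[0] read 'a'  n0⇒n7
[1] read 'c'  n7⇒n1 (fail-walked)  ** P1@[1:1]
[2] read 'a'  n1⇒n7 (fail-walked)
[3] read 'a'  n7⇒n9
[4] read 'a'  n9⇒n10
[5] read 'b'  n10⇒n8 (fail-walked)  ** P3@[4:5]
[6] read 'a'  n8⇒n12  ** P5@[4:6],P6@[5:6]
[7] read 'a'  n12⇒n9 (fail-walked)
[8] read 'a'  n9⇒n10
[9] read 'c'  n10⇒n1 (fail-walked)  ** P1@[9:9]
[10] read 'c'  n1⇒n2  ** P0@[9:10],P1@[10:10]
[11] read 'c'  n2⇒n2 (fail-walked)  ** P0@[10:11],P1@[11:11]
[12] read 'a'  n2⇒n7 (fail-walked)
[13] read 'a'  n7⇒n9
[14] read 'b'  n9⇒n8 (fail-walked)  ** P3@[13:14]
[15] read 'd'  n8⇒n0 (fail-walked)
[16] read 'c'  n0⇒n1  ** P1@[16:16]
[17] read 'c'  n1⇒n2  ** P0@[16:17],P1@[17:17]
[18] read 'd'  n2⇒n0 (fail-walked)
[19] read 'b'  n0⇒n13
[20] read 'a'  n13⇒n14  ** P6@[19:20]
[21] read 'b'  n14⇒n8 (fail-walked)  ** P3@[20:21]
[22] read 'a'  n8⇒n12  ** P5@[20:22],P6@[21:22]
[23] read 'c'  n12⇒n1 (fail-walked)  ** P1@[23:23]
[24] read 'c'  n1⇒n2  ** P0@[23:24],P1@[24:24]
[25] read 'd'  n2⇒n0 (fail-walked)
[26] read 'a'  n0⇒n7
[27] read 'b'  n7⇒n8  ** P3@[26:27]
[28] read 'a'  n8⇒n12  ** P5@[26:28],P6@[27:28]
[29] read 'a'  n12⇒n9 (fail-walked)
[30] read 'd'  n9⇒n0 (fail-walked)
[31] read 'b'  n0⇒n13
[32] read 'a'  n13⇒n14  ** P6@[31:32]
[33] read 'd'  n14⇒n0 (fail-walked)
[34] read 'c'  n0⇒n1  ** P1@[34:34]
[35] read 'a'  n1⇒n7 (fail-walked)
[36] read 'a'  n7⇒n9
[37] read 'a'  n9⇒n10
[38] read 'd'  n10⇒n11  ** P4@[35:38]
[39] read 'b'  n11⇒n13 (fail-walked)
[40] read 'a'  n13⇒n14  ** P6@[39:40]
[41] read 'b'  n14⇒n8 (fail-walked)  ** P3@[40:41]
[42] read 'a'  n8⇒n12  ** P5@[40:42],P6@[41:42]
[43] read 'a'  n12⇒n9 (fail-walked)
[44] read 'a'  n9⇒n10
[45] read 'a'  n10⇒n10 (fail-walked)
[46] read 'd'  n10⇒n11  ** P4@[43:46]
[47] read 'c'  n11⇒n1 (fail-walked)  ** P1@[47:47]
[48] read 'c'  n1⇒n2  ** P0@[47:48],P1@[48:48]
[49] read 'b'  n2⇒n3 (fail-walked)
[50] read 'b'  n3⇒n4
[51] read 'a'  n4⇒n14 (fail-walked)  ** P6@[50:51]

All matches (sorted): [[1,1],[5,3],[6,5],[6,6],[9,1],[10,0],[10,1],[11,0],[11,1],[14,3],[16,1],[17,0],[17,1],[20,6],[21,3],[22,5],[22,6],[23,1],[24,0],[24,1],[27,3],[28,5],[28,6],[32,6],[34,1],[38,4],[40,6],[41,3],[42,5],[42,6],[46,4],[47,1],[48,0],[48,1],[51,6]]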